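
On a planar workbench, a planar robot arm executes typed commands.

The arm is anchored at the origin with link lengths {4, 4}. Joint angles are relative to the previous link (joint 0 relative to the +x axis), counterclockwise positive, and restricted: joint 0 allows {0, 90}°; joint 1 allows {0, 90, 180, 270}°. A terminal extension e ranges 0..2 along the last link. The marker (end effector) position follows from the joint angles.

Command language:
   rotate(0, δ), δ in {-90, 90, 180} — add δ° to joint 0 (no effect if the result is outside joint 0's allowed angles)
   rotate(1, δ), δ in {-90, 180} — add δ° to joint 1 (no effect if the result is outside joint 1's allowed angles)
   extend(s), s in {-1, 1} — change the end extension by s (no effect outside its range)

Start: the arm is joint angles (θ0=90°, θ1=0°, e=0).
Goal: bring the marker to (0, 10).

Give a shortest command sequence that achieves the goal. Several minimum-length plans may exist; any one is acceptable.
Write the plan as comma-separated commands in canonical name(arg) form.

initial: joint angles (θ0=90°, θ1=0°, e=0)
step 1 (extend(1)): joint angles (θ0=90°, θ1=0°, e=1)
step 2 (extend(1)): joint angles (θ0=90°, θ1=0°, e=2)
minimal: 2 command(s), checked below 2.

extend(1), extend(1)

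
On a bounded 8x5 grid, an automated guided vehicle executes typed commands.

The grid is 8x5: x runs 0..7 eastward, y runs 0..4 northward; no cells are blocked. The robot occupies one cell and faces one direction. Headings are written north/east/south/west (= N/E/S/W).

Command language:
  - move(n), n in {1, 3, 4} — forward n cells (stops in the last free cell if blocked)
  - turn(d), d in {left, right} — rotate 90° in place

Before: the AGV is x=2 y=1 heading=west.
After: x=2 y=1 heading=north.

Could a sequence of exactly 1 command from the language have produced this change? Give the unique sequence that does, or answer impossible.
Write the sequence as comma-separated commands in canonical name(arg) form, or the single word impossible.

turn(right)

key: (2,1) unchanged — the single command moves nothing
initial: x=2 y=1 heading=west
step 1 (turn(right)): x=2 y=1 heading=north
all 5 alternatives checked — unique.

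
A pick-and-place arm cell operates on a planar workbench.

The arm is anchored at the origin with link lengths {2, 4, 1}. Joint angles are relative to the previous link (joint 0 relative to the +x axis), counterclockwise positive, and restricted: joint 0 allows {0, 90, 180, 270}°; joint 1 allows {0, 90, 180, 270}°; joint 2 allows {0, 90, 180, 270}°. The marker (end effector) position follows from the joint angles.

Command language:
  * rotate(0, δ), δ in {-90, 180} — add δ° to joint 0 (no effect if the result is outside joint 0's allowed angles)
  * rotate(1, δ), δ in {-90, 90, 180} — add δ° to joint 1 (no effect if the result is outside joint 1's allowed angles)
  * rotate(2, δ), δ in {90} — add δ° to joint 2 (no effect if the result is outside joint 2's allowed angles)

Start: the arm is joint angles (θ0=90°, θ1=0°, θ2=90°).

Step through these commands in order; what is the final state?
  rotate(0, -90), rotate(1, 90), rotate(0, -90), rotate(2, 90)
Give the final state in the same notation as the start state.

joint angles (θ0=270°, θ1=90°, θ2=180°)

t0: joint angles (θ0=90°, θ1=0°, θ2=90°)
step 1 (rotate(0, -90)): joint angles (θ0=0°, θ1=0°, θ2=90°)
step 2 (rotate(1, 90)): joint angles (θ0=0°, θ1=90°, θ2=90°)
step 3 (rotate(0, -90)): joint angles (θ0=270°, θ1=90°, θ2=90°)
step 4 (rotate(2, 90)): joint angles (θ0=270°, θ1=90°, θ2=180°)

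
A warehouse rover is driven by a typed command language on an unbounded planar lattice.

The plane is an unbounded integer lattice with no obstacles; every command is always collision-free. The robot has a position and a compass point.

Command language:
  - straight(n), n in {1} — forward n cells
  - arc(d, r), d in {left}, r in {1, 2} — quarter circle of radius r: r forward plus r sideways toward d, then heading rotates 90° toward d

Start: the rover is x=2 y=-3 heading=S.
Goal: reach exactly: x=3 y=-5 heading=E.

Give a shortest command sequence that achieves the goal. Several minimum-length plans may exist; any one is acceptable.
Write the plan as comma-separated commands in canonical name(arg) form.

straight(1), arc(left, 1)

start: x=2 y=-3 heading=S
t=1 straight(1) ⇒ x=2 y=-4 heading=S
t=2 arc(left, 1) ⇒ x=3 y=-5 heading=E
nothing shorter than 2 reaches the goal.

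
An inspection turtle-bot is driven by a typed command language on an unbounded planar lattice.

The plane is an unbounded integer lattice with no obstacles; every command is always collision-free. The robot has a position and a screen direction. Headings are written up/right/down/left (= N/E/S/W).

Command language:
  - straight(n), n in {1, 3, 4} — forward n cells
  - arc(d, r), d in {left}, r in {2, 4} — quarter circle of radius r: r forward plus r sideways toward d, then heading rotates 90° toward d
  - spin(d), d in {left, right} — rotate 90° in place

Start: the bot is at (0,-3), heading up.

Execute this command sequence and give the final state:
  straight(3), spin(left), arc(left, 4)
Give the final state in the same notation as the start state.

from: at (0,-3), heading up
1. straight(3) → at (0,0), heading up
2. spin(left) → at (0,0), heading left
3. arc(left, 4) → at (-4,-4), heading down

at (-4,-4), heading down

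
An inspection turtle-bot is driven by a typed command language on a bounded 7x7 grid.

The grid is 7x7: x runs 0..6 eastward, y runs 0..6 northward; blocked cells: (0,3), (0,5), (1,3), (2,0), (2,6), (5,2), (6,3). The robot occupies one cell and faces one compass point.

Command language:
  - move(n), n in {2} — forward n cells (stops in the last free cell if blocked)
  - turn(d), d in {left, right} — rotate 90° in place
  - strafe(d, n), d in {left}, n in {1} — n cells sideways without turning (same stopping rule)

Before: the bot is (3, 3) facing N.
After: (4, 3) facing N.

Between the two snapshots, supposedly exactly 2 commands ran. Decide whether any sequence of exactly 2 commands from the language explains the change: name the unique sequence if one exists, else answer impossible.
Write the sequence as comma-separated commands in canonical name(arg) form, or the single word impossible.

impossible

all 16 sequences checked — none match.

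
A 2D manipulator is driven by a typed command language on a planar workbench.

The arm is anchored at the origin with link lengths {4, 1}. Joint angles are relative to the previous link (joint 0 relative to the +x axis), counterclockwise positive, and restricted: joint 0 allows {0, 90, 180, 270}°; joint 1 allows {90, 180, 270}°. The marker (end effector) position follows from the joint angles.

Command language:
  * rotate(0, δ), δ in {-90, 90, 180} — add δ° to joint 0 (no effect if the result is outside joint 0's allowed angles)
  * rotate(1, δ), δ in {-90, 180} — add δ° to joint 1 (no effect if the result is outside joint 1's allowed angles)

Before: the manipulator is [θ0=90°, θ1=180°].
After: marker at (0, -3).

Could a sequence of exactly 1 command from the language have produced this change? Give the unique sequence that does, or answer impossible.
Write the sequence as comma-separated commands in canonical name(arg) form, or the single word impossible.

rotate(0, 180)

start: [θ0=90°, θ1=180°]
step 1 (rotate(0, 180)): [θ0=270°, θ1=180°]
no rival 1-sequence matches.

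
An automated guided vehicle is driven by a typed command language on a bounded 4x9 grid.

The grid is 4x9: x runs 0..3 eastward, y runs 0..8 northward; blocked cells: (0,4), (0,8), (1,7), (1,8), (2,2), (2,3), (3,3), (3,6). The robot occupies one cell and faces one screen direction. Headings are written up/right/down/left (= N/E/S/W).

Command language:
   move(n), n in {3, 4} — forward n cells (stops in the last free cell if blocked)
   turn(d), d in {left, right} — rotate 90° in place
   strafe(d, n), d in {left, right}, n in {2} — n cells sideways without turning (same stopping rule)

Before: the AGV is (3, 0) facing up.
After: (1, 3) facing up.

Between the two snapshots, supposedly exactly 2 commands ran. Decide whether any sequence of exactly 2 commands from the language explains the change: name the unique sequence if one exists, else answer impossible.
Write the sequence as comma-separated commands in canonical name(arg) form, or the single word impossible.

key: running move(3) before strafe(left, 2) would end elsewhere — order is forced
initial: (3, 0) facing up
t=1 strafe(left, 2) ⇒ (1, 0) facing up
t=2 move(3) ⇒ (1, 3) facing up
uniquely the one of 36 2-step routes that fits.

strafe(left, 2), move(3)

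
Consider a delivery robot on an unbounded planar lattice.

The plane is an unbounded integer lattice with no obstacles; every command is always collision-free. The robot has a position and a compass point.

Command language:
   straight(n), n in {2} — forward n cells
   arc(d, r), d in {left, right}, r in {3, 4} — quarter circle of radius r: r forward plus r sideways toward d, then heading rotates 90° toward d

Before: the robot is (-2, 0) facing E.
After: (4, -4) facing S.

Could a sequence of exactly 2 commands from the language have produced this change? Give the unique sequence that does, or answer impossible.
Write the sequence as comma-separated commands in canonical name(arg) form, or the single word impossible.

straight(2), arc(right, 4)

key: running arc(right, 4) before straight(2) would end elsewhere — order is forced
initial: (-2, 0) facing E
1. straight(2) → (0, 0) facing E
2. arc(right, 4) → (4, -4) facing S
no other 2-command option fits: unique.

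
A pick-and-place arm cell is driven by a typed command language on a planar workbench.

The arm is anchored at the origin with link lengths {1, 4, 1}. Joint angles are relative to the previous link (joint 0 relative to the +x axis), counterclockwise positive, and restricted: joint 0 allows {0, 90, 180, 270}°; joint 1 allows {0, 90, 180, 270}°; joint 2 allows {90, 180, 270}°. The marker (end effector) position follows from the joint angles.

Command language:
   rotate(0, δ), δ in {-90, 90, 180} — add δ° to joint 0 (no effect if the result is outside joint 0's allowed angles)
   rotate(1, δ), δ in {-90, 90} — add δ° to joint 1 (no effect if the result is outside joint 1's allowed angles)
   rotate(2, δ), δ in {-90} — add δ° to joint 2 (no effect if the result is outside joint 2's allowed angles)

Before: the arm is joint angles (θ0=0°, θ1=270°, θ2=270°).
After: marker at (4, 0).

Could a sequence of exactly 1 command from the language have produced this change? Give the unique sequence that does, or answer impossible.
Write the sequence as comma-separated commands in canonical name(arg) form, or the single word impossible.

begin: joint angles (θ0=0°, θ1=270°, θ2=270°)
[1] after rotate(0, 90): joint angles (θ0=90°, θ1=270°, θ2=270°)
uniquely the one of 6 1-step routes that fits.

rotate(0, 90)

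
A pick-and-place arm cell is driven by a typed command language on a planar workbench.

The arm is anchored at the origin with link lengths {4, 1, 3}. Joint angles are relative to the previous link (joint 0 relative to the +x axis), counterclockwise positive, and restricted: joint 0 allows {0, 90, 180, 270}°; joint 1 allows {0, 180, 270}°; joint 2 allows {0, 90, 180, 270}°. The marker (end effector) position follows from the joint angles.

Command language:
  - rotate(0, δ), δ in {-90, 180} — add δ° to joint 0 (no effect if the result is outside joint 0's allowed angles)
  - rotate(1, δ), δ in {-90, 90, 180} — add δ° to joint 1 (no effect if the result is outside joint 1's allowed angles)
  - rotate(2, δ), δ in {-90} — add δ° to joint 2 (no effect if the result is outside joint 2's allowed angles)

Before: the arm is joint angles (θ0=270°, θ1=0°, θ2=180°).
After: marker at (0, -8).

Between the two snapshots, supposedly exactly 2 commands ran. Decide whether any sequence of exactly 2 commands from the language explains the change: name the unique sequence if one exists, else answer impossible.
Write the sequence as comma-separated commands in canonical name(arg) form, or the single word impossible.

from: joint angles (θ0=270°, θ1=0°, θ2=180°)
1. rotate(2, -90) → joint angles (θ0=270°, θ1=0°, θ2=90°)
2. rotate(2, -90) → joint angles (θ0=270°, θ1=0°, θ2=0°)
all 36 alternatives checked — unique.

rotate(2, -90), rotate(2, -90)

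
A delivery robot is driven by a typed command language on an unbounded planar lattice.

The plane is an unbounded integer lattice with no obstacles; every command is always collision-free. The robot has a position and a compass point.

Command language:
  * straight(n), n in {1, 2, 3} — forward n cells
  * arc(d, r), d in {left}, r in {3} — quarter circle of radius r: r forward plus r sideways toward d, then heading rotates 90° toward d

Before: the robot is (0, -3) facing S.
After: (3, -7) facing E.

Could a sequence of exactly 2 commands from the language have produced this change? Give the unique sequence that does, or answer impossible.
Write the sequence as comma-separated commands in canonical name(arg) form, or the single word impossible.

key: cell and facing (now E) both changed — the 2 commands mix motion and turning
t0: (0, -3) facing S
1. straight(1) → (0, -4) facing S
2. arc(left, 3) → (3, -7) facing E
uniquely the one of 16 2-step routes that fits.

straight(1), arc(left, 3)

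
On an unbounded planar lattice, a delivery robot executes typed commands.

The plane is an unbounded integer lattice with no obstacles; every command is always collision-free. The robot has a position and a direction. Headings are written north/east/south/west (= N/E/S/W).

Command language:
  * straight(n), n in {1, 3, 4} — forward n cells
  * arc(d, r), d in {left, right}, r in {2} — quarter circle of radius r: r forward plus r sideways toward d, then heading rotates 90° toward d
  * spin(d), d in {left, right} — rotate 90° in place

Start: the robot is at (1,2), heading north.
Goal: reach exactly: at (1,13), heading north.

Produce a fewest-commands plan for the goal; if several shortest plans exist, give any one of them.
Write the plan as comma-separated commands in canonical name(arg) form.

straight(4), straight(4), straight(3)

start: at (1,2), heading north
t=1 straight(4) ⇒ at (1,6), heading north
t=2 straight(4) ⇒ at (1,10), heading north
t=3 straight(3) ⇒ at (1,13), heading north
nothing shorter than 3 reaches the goal.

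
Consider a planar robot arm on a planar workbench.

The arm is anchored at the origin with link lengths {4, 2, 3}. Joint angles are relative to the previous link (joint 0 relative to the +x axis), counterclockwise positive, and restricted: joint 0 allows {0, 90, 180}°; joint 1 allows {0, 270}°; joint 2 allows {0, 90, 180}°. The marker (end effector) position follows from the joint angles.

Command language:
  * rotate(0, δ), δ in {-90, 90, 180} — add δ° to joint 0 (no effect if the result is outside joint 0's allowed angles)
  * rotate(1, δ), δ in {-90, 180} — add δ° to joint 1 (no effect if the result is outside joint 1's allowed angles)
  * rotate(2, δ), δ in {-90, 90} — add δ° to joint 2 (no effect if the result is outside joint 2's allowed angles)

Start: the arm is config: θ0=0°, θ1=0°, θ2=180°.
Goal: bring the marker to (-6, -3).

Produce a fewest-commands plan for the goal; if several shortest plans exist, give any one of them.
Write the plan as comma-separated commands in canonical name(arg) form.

rotate(2, -90), rotate(0, 180)

start: config: θ0=0°, θ1=0°, θ2=180°
1. rotate(2, -90) → config: θ0=0°, θ1=0°, θ2=90°
2. rotate(0, 180) → config: θ0=180°, θ1=0°, θ2=90°
minimal: 2 command(s), checked below 2.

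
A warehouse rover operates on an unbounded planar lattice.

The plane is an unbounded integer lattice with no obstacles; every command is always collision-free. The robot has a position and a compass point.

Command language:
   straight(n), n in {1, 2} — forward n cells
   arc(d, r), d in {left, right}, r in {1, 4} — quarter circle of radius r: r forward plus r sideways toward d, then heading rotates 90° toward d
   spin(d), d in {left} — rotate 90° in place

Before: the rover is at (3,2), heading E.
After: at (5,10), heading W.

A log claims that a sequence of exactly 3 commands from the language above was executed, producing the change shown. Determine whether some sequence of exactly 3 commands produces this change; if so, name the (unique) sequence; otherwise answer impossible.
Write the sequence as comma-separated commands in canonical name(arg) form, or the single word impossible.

straight(2), arc(left, 4), arc(left, 4)

key: position moved to (5,10) AND the heading swung to W — translation plus rotation needed
begin: at (3,2), heading E
1. straight(2) → at (5,2), heading E
2. arc(left, 4) → at (9,6), heading N
3. arc(left, 4) → at (5,10), heading W
no rival 3-sequence matches.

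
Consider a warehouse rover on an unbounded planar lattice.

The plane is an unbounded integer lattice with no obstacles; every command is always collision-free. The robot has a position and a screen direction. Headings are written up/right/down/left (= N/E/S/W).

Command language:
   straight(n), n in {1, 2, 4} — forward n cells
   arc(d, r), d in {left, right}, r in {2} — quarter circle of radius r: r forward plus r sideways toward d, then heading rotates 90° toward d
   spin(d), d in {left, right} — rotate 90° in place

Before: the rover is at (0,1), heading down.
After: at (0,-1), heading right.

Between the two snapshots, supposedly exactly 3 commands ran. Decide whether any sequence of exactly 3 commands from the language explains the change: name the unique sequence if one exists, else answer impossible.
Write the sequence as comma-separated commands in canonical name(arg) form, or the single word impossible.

straight(1), straight(1), spin(left)

key: cell and facing (now E) both changed — the 3 commands mix motion and turning
t0: at (0,1), heading down
1. straight(1) → at (0,0), heading down
2. straight(1) → at (0,-1), heading down
3. spin(left) → at (0,-1), heading right
no other 3-command option fits: unique.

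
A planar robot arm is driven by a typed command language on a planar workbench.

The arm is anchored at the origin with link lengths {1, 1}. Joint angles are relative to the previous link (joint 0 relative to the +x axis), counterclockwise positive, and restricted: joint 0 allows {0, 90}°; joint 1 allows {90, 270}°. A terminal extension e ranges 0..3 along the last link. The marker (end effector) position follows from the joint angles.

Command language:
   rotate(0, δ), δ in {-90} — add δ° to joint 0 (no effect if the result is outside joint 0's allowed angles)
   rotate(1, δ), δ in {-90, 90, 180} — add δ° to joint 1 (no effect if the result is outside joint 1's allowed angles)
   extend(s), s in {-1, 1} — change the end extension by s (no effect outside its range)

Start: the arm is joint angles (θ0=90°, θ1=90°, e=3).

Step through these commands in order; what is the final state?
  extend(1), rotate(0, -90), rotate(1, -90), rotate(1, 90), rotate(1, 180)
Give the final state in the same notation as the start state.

joint angles (θ0=0°, θ1=270°, e=3)

start: joint angles (θ0=90°, θ1=90°, e=3)
t=1 extend(1) ⇒ joint angles (θ0=90°, θ1=90°, e=3)
t=2 rotate(0, -90) ⇒ joint angles (θ0=0°, θ1=90°, e=3)
t=3 rotate(1, -90) ⇒ joint angles (θ0=0°, θ1=90°, e=3)
t=4 rotate(1, 90) ⇒ joint angles (θ0=0°, θ1=90°, e=3)
t=5 rotate(1, 180) ⇒ joint angles (θ0=0°, θ1=270°, e=3)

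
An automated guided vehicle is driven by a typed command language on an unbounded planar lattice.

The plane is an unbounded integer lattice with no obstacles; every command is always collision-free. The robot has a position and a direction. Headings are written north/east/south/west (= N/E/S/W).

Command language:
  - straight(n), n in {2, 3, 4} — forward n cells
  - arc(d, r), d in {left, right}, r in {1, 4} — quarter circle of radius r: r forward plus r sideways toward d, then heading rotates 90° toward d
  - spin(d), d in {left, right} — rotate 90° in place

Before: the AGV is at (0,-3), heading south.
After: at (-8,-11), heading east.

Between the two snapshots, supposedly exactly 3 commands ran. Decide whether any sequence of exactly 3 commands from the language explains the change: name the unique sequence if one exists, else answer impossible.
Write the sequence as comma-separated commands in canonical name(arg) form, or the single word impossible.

arc(right, 4), arc(left, 4), spin(left)

key: position moved to (-8,-11) AND the heading swung to E — translation plus rotation needed
initial: at (0,-3), heading south
step 1 (arc(right, 4)): at (-4,-7), heading west
step 2 (arc(left, 4)): at (-8,-11), heading south
step 3 (spin(left)): at (-8,-11), heading east
no rival 3-sequence matches.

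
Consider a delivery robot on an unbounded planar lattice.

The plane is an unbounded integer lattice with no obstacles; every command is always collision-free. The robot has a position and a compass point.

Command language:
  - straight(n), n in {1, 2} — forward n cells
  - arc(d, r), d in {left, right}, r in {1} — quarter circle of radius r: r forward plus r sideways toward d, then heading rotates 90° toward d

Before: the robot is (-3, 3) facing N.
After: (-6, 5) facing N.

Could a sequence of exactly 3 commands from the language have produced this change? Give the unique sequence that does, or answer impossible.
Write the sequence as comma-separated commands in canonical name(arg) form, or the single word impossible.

arc(left, 1), straight(1), arc(right, 1)

key: heading stays N — rotations cancel among the 3 commands
from: (-3, 3) facing N
1. arc(left, 1) → (-4, 4) facing W
2. straight(1) → (-5, 4) facing W
3. arc(right, 1) → (-6, 5) facing N
no other 3-command option fits: unique.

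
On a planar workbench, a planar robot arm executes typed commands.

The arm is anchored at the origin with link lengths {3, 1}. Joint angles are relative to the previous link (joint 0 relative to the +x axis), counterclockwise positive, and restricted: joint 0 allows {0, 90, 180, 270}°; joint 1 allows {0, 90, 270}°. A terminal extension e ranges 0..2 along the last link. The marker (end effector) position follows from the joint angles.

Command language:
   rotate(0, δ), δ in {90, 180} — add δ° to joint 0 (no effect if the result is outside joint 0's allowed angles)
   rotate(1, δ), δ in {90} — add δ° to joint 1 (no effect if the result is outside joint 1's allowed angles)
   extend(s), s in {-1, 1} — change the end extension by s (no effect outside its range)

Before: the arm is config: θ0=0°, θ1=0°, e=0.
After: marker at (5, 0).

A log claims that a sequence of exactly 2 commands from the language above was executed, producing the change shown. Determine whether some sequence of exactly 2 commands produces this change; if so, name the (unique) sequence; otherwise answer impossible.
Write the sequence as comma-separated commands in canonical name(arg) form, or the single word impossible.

key: order matters: swapping extend(-1) and extend(1) lands elsewhere
initial: config: θ0=0°, θ1=0°, e=0
[1] after extend(-1): config: θ0=0°, θ1=0°, e=0
[2] after extend(1): config: θ0=0°, θ1=0°, e=1
no rival 2-sequence matches.

extend(-1), extend(1)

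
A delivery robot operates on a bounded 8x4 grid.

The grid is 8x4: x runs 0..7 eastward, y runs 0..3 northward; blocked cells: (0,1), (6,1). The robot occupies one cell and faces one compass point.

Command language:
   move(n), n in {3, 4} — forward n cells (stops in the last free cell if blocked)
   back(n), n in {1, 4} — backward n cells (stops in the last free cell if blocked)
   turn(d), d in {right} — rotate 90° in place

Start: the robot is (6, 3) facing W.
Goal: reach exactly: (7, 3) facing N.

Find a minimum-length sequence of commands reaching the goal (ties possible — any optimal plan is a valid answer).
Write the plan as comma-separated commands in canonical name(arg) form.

initial: (6, 3) facing W
1. back(1) → (7, 3) facing W
2. turn(right) → (7, 3) facing N
minimal: 2 command(s), checked below 2.

back(1), turn(right)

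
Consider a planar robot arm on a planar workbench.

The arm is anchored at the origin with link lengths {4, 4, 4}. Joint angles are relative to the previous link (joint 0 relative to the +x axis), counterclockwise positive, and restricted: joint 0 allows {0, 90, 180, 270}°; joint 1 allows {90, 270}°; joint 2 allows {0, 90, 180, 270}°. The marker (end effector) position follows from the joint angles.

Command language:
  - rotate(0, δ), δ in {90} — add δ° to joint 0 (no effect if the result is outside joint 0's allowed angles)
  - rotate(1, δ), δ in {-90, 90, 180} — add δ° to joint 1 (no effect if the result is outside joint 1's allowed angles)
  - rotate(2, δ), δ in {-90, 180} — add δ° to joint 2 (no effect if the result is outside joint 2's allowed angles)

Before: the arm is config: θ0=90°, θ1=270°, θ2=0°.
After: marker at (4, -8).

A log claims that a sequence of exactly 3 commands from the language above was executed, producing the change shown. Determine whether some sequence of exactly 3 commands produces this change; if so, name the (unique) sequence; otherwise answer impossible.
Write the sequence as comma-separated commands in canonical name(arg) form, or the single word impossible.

begin: config: θ0=90°, θ1=270°, θ2=0°
1. rotate(0, 90) → config: θ0=180°, θ1=270°, θ2=0°
2. rotate(0, 90) → config: θ0=270°, θ1=270°, θ2=0°
3. rotate(0, 90) → config: θ0=0°, θ1=270°, θ2=0°
no rival 3-sequence matches.

rotate(0, 90), rotate(0, 90), rotate(0, 90)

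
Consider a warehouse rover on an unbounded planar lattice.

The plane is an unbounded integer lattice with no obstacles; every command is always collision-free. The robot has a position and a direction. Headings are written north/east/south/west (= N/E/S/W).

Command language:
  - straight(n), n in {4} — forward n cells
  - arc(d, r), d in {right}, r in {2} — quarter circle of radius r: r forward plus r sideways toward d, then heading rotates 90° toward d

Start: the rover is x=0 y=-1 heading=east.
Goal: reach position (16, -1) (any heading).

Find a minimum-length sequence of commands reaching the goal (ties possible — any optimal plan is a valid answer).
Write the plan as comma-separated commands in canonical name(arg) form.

start: x=0 y=-1 heading=east
1. straight(4) → x=4 y=-1 heading=east
2. straight(4) → x=8 y=-1 heading=east
3. straight(4) → x=12 y=-1 heading=east
4. straight(4) → x=16 y=-1 heading=east
no 3-step plan works, so 4 is optimal.

straight(4), straight(4), straight(4), straight(4)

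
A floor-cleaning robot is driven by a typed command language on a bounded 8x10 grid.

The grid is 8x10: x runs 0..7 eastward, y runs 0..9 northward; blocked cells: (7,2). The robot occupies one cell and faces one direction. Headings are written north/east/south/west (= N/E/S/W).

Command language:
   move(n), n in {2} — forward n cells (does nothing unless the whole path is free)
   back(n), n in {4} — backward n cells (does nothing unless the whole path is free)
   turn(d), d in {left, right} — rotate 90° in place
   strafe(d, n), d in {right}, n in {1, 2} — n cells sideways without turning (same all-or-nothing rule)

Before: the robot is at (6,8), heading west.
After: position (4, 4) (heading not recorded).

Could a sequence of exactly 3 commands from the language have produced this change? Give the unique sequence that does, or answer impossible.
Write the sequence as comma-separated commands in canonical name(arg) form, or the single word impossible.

move(2), turn(right), back(4)

key: order matters: swapping move(2) and back(4) lands elsewhere
from: at (6,8), heading west
1. move(2) → at (4,8), heading west
2. turn(right) → at (4,8), heading north
3. back(4) → at (4,4), heading north
all 216 alternatives checked — unique.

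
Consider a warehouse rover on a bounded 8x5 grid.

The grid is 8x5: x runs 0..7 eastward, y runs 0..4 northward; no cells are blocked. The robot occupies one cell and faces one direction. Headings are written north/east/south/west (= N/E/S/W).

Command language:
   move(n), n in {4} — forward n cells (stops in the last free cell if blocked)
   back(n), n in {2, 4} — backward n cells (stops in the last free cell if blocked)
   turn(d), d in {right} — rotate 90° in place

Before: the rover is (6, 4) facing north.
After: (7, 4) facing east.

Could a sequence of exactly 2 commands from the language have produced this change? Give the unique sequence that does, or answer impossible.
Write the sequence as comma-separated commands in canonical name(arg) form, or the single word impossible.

key: move(4) runs into the grid edge before its full distance
from: (6, 4) facing north
t=1 turn(right) ⇒ (6, 4) facing east
t=2 move(4) ⇒ (7, 4) facing east
no other 2-command option fits: unique.

turn(right), move(4)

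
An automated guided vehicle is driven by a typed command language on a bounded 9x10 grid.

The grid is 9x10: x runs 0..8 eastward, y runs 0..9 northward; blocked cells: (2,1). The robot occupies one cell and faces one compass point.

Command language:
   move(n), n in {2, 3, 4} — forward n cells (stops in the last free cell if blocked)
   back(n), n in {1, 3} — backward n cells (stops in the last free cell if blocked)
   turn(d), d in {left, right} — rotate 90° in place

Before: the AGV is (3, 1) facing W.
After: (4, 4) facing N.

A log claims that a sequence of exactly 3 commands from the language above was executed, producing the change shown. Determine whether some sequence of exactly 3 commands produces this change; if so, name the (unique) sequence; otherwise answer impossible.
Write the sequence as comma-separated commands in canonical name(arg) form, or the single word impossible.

back(1), turn(right), move(3)

key: order matters: swapping back(1) and move(3) lands elsewhere
start: (3, 1) facing W
t=1 back(1) ⇒ (4, 1) facing W
t=2 turn(right) ⇒ (4, 1) facing N
t=3 move(3) ⇒ (4, 4) facing N
no other 3-command option fits: unique.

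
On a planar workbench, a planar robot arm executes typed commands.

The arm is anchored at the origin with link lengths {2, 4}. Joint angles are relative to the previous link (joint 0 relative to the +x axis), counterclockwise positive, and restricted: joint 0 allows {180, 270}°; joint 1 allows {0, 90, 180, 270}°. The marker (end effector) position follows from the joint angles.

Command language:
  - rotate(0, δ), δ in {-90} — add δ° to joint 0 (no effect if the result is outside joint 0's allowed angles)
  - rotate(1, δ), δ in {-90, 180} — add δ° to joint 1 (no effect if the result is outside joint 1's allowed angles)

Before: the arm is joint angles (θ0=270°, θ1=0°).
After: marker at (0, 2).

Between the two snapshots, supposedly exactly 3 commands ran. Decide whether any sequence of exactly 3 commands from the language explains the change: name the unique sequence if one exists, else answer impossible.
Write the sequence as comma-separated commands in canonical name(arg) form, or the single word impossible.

t0: joint angles (θ0=270°, θ1=0°)
[1] after rotate(1, 180): joint angles (θ0=270°, θ1=180°)
[2] after rotate(1, 180): joint angles (θ0=270°, θ1=0°)
[3] after rotate(1, 180): joint angles (θ0=270°, θ1=180°)
all 27 alternatives checked — unique.

rotate(1, 180), rotate(1, 180), rotate(1, 180)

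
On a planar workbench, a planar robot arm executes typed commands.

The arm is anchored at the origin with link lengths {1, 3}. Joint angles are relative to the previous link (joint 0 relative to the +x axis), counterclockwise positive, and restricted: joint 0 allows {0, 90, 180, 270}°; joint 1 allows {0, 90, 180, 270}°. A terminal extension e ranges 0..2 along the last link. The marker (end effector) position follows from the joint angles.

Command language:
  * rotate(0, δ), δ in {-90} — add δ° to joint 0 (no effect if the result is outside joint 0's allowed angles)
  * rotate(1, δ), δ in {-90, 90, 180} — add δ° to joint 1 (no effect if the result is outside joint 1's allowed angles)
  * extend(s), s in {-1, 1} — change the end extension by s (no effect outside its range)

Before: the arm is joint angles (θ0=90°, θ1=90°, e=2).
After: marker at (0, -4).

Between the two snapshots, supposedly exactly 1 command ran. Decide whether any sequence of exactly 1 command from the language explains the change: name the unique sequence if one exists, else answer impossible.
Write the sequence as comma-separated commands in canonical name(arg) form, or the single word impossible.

from: joint angles (θ0=90°, θ1=90°, e=2)
t=1 rotate(1, 90) ⇒ joint angles (θ0=90°, θ1=180°, e=2)
uniquely the one of 6 1-step routes that fits.

rotate(1, 90)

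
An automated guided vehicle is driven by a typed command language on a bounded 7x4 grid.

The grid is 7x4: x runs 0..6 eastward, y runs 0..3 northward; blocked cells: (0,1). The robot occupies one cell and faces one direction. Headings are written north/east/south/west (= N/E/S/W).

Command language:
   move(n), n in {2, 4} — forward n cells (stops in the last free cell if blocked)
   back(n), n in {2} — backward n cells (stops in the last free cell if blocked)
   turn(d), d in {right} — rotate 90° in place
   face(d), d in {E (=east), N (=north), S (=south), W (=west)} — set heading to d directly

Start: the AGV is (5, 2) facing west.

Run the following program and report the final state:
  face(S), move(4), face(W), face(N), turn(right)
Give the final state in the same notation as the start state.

begin: (5, 2) facing west
t=1 face(S) ⇒ (5, 2) facing south
t=2 move(4) ⇒ (5, 0) facing south
t=3 face(W) ⇒ (5, 0) facing west
t=4 face(N) ⇒ (5, 0) facing north
t=5 turn(right) ⇒ (5, 0) facing east

(5, 0) facing east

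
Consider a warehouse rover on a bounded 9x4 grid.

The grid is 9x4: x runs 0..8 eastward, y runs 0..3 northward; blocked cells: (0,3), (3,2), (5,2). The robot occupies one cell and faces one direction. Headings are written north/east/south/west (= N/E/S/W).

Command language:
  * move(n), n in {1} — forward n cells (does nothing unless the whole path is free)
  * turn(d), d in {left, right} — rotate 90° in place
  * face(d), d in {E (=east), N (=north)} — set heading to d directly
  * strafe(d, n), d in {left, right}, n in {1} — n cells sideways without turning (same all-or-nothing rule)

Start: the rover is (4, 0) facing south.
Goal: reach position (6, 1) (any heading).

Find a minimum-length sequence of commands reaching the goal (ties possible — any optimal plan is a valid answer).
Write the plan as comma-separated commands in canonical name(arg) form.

t0: (4, 0) facing south
t=1 turn(left) ⇒ (4, 0) facing east
t=2 strafe(left, 1) ⇒ (4, 1) facing east
t=3 move(1) ⇒ (5, 1) facing east
t=4 move(1) ⇒ (6, 1) facing east
no 3-step plan works, so 4 is optimal.

turn(left), strafe(left, 1), move(1), move(1)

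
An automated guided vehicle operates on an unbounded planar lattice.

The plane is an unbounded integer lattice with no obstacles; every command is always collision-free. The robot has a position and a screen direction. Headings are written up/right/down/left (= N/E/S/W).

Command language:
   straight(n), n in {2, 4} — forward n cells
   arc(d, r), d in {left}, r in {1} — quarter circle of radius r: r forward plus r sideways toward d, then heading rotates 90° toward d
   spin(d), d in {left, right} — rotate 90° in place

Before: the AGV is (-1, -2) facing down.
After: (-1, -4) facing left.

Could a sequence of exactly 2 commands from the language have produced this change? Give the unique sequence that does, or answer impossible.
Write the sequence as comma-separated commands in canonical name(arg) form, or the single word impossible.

key: cell and facing (now W) both changed — the 2 commands mix motion and turning
initial: (-1, -2) facing down
[1] after straight(2): (-1, -4) facing down
[2] after spin(right): (-1, -4) facing left
uniquely the one of 25 2-step routes that fits.

straight(2), spin(right)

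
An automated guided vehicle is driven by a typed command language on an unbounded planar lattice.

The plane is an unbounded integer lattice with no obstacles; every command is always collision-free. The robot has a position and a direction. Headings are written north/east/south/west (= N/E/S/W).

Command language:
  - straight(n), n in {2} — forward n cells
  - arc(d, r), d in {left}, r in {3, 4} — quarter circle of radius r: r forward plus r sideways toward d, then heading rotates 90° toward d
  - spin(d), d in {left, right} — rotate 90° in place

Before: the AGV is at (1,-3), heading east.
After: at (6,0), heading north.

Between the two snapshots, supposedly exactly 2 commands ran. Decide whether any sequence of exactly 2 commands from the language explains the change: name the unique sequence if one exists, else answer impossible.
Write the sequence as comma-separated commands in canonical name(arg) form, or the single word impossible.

straight(2), arc(left, 3)

key: position moved to (6,0) AND the heading swung to N — translation plus rotation needed
initial: at (1,-3), heading east
1. straight(2) → at (3,-3), heading east
2. arc(left, 3) → at (6,0), heading north
no rival 2-sequence matches.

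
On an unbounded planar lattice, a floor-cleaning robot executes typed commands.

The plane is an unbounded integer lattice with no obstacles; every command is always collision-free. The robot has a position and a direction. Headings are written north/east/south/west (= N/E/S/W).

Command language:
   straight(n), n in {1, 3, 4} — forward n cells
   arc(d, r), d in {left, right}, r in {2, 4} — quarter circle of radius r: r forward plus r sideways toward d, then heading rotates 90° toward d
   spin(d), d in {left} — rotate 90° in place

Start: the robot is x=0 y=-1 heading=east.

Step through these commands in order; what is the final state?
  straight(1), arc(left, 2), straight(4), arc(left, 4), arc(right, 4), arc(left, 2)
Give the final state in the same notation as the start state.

x=-7 y=15 heading=west

begin: x=0 y=-1 heading=east
[1] after straight(1): x=1 y=-1 heading=east
[2] after arc(left, 2): x=3 y=1 heading=north
[3] after straight(4): x=3 y=5 heading=north
[4] after arc(left, 4): x=-1 y=9 heading=west
[5] after arc(right, 4): x=-5 y=13 heading=north
[6] after arc(left, 2): x=-7 y=15 heading=west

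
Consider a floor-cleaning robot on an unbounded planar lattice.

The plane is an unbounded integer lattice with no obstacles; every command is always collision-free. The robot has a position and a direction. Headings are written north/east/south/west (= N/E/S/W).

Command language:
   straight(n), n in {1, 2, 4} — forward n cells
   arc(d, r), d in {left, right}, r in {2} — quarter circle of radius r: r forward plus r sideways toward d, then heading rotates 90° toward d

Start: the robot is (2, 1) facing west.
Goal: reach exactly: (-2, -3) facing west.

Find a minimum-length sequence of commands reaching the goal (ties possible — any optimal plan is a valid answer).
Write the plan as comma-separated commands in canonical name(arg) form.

from: (2, 1) facing west
step 1 (arc(left, 2)): (0, -1) facing south
step 2 (arc(right, 2)): (-2, -3) facing west
minimal: 2 command(s), checked below 2.

arc(left, 2), arc(right, 2)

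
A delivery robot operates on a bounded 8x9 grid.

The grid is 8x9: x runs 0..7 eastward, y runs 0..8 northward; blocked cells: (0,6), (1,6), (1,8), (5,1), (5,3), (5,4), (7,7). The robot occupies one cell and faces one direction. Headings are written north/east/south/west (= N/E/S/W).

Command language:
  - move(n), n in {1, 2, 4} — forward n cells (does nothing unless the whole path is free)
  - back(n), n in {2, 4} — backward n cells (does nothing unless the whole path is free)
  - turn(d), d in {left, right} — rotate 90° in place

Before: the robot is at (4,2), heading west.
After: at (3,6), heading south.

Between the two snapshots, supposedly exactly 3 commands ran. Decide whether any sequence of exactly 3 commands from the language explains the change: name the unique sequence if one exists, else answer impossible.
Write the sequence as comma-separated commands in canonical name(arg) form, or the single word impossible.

key: running back(4) before move(1) would end elsewhere — order is forced
t0: at (4,2), heading west
t=1 move(1) ⇒ at (3,2), heading west
t=2 turn(left) ⇒ at (3,2), heading south
t=3 back(4) ⇒ at (3,6), heading south
no rival 3-sequence matches.

move(1), turn(left), back(4)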